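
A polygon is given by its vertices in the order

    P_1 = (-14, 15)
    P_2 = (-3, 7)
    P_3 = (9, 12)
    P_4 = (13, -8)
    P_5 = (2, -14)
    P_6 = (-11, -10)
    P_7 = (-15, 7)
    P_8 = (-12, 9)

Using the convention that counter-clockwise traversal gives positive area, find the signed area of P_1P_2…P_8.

Σ = (-53) + (-99) + (-228) + (-166) + (-174) + (-227) + (-51) + (-54) = -1052
Signed area = Σ/2 = -526 (negative ⇒ clockwise traversal).

-526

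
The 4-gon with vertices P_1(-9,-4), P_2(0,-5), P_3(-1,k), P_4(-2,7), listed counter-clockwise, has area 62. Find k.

10

Write out the shoelace sum; only the two edges meeting at P_3 involve k:
2·Area = [(0·k − (-1)·(-5)) + ((-1)·7 − (-2)·k)] + 116
       = 2·k + 104 = 124
⇒ k = 10.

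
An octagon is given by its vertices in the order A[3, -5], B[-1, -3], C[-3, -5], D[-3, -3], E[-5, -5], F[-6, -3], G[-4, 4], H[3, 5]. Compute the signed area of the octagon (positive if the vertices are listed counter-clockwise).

Apply the shoelace (surveyor's) formula: 2A = Σ (x_i·y_{i+1} − x_{i+1}·y_i), indices taken mod 8.
Σ = (-14) + (-4) + (-6) + (0) + (-15) + (-36) + (-32) + (-30) = -137
Signed area = Σ/2 = -68.5 (negative ⇒ clockwise traversal).

-68.5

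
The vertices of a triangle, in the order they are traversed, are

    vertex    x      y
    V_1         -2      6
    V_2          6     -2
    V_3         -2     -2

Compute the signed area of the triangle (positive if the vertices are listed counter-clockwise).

Apply the shoelace formula: 2A = Σ (x_i·y_{i+1} − x_{i+1}·y_i), indices taken mod 3.
Σ = (-32) + (-16) + (-16) = -64
Signed area = Σ/2 = -32 (negative ⇒ clockwise traversal).

-32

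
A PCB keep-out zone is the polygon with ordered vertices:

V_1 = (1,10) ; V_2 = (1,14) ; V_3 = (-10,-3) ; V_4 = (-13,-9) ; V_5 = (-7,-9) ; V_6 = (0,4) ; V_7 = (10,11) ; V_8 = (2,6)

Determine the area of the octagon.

Apply Gauss's area formula: 2A = Σ (x_i·y_{i+1} − x_{i+1}·y_i), indices taken mod 8.
Σ = (4) + (137) + (51) + (54) + (-28) + (-40) + (38) + (14) = 230
Area = |Σ|/2 = 115.

115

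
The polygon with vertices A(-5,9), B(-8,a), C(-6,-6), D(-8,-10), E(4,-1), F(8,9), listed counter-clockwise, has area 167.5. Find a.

Write out the shoelace sum; only the two edges meeting at B involve a:
2·Area = [((-5)·a − (-8)·9) + ((-8)·(-6) − (-6)·a)] + 221
       = 1·a + 341 = 335
⇒ a = -6.

-6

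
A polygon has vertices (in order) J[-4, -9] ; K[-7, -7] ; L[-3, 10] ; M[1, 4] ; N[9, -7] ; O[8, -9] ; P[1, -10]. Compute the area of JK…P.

Σ = (-35) + (-91) + (-22) + (-43) + (-25) + (-71) + (-49) = -336
Area = |Σ|/2 = 168.

168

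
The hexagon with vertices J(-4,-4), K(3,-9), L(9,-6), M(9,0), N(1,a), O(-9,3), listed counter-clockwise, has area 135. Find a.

3

The doubled signed area Σ (x_i y_{i+1} − x_{i+1} y_i) is linear in a.
With a=0 it equals 216; the coefficient of a is 18 (from the two edges through N).
So 18·a + 216 = 2·135 = 270 ⇒ a = 3.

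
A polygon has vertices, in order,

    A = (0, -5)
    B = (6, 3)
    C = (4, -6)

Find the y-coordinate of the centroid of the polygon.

-8/3

Apply the shoelace (surveyor's) formula. First the cross-terms c_i = x_i·y_{i+1} − x_{i+1}·y_i:
  30, -48, -20  ⇒  2A = -38, A = -19.
Then Σ (y_i + y_{i+1})·c_i = 304, so ȳ = 304 / (6·(-19)) = -8/3.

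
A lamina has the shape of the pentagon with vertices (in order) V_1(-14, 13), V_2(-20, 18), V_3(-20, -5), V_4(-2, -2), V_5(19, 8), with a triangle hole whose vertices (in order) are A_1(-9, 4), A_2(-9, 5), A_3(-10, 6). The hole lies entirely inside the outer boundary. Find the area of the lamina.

Outer boundary:
V_1→V_2: (-14)(18) − (-20)(13) = 8
V_2→V_3: (-20)(-5) − (-20)(18) = 460
V_3→V_4: (-20)(-2) − (-2)(-5) = 30
V_4→V_5: (-2)(8) − (19)(-2) = 22
V_5→V_1: (19)(13) − (-14)(8) = 359
Σ = 879
Area = |Σ|/2 = 439.5.
Hole:
A_1→A_2: (-9)(5) − (-9)(4) = -9
A_2→A_3: (-9)(6) − (-10)(5) = -4
A_3→A_1: (-10)(4) − (-9)(6) = 14
Σ = 1
Area = |Σ|/2 = 0.5.
Net area = 439.5 − 0.5 = 439.

439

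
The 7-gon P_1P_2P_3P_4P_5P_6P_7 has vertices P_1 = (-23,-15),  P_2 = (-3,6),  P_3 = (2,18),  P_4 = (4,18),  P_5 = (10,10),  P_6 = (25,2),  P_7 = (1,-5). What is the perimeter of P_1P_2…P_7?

|P_1P_2| = √((20)² + (21)²) = √841 = 29
|P_2P_3| = √((5)² + (12)²) = √169 = 13
|P_3P_4| = √((2)² + (0)²) = √4 = 2
|P_4P_5| = √((6)² + (-8)²) = √100 = 10
|P_5P_6| = √((15)² + (-8)²) = √289 = 17
|P_6P_7| = √((-24)² + (-7)²) = √625 = 25
|P_7P_1| = √((-24)² + (-10)²) = √676 = 26
Perimeter = 29 + 13 + 2 + 10 + 17 + 25 + 26 = 122.

122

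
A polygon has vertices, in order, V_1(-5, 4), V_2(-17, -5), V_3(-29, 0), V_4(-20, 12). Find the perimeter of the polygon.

60

|V_1V_2| = √((-12)² + (-9)²) = √225 = 15
|V_2V_3| = √((-12)² + (5)²) = √169 = 13
|V_3V_4| = √((9)² + (12)²) = √225 = 15
|V_4V_1| = √((15)² + (-8)²) = √289 = 17
Perimeter = 15 + 13 + 15 + 17 = 60.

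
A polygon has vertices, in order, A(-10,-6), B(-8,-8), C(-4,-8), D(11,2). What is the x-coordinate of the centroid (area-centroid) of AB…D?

-223/147

Apply Gauss's area formula. First the cross-terms c_i = x_i·y_{i+1} − x_{i+1}·y_i:
  32, 32, 80, -46  ⇒  2A = 98, A = 49.
Then Σ (x_i + x_{i+1})·c_i = -446, so x̄ = -446 / (6·49) = -223/147.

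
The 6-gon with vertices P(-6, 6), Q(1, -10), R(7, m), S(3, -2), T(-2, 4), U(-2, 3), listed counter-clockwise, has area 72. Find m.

-9

Write out the shoelace sum; only the two edges meeting at R involve m:
2·Area = [(1·m − 7·(-10)) + (7·(-2) − 3·m)] + 70
       = -2·m + 126 = 144
⇒ m = -9.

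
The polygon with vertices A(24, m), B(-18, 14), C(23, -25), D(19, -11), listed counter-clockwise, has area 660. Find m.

The doubled signed area Σ (x_i y_{i+1} − x_{i+1} y_i) is linear in m.
With m=0 it equals 950; the coefficient of m is 37 (from the two edges through A).
So 37·m + 950 = 2·660 = 1320 ⇒ m = 10.

10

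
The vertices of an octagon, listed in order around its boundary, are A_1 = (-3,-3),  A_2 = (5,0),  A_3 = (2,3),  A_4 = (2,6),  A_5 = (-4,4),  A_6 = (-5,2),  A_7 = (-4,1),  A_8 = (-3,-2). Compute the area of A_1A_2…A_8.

A_1→A_2: (-3)(0) − (5)(-3) = 15
A_2→A_3: (5)(3) − (2)(0) = 15
A_3→A_4: (2)(6) − (2)(3) = 6
A_4→A_5: (2)(4) − (-4)(6) = 32
A_5→A_6: (-4)(2) − (-5)(4) = 12
A_6→A_7: (-5)(1) − (-4)(2) = 3
A_7→A_8: (-4)(-2) − (-3)(1) = 11
A_8→A_1: (-3)(-3) − (-3)(-2) = 3
Σ = 97
Area = |Σ|/2 = 48.5.

48.5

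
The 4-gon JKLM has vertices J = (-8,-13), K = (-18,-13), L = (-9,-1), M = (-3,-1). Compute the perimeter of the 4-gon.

44

|JK| = √((-10)² + (0)²) = √100 = 10
|KL| = √((9)² + (12)²) = √225 = 15
|LM| = √((6)² + (0)²) = √36 = 6
|MJ| = √((-5)² + (-12)²) = √169 = 13
Perimeter = 10 + 15 + 6 + 13 = 44.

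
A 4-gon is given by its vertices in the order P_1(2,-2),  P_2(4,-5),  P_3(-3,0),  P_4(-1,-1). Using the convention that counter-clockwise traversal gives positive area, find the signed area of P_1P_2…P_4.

-5

Apply the shoelace formula: 2A = Σ (x_i·y_{i+1} − x_{i+1}·y_i), indices taken mod 4.
Cross-terms: -2, -15, 3, 4  ⇒  Σ = -10
Signed area = Σ/2 = -5 (negative ⇒ clockwise traversal).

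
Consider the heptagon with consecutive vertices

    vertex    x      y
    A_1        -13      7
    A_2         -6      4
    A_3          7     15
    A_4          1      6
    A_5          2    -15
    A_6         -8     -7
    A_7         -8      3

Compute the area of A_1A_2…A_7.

Σ = (-10) + (-118) + (27) + (-27) + (-134) + (-80) + (-17) = -359
Area = |Σ|/2 = 179.5.

179.5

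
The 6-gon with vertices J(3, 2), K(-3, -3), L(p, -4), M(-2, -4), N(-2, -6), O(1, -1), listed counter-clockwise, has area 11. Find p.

-4

Write out the shoelace sum; only the two edges meeting at L involve p:
2·Area = [((-3)·(-4) − p·(-3)) + (p·(-4) − (-2)·(-4))] + 14
       = -1·p + 18 = 22
⇒ p = -4.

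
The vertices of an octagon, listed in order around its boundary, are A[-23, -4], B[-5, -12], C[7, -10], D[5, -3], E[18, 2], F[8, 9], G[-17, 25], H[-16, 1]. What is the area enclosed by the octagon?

Apply Gauss's area formula: 2A = Σ (x_i·y_{i+1} − x_{i+1}·y_i), indices taken mod 8.
A→B: (-23)(-12) − (-5)(-4) = 256
B→C: (-5)(-10) − (7)(-12) = 134
C→D: (7)(-3) − (5)(-10) = 29
D→E: (5)(2) − (18)(-3) = 64
E→F: (18)(9) − (8)(2) = 146
F→G: (8)(25) − (-17)(9) = 353
G→H: (-17)(1) − (-16)(25) = 383
H→A: (-16)(-4) − (-23)(1) = 87
Σ = 1452
Area = |Σ|/2 = 726.

726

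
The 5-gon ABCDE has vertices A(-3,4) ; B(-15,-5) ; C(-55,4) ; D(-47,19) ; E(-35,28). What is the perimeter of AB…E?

|AB| = √((-12)² + (-9)²) = √225 = 15
|BC| = √((-40)² + (9)²) = √1681 = 41
|CD| = √((8)² + (15)²) = √289 = 17
|DE| = √((12)² + (9)²) = √225 = 15
|EA| = √((32)² + (-24)²) = √1600 = 40
Perimeter = 15 + 41 + 17 + 15 + 40 = 128.

128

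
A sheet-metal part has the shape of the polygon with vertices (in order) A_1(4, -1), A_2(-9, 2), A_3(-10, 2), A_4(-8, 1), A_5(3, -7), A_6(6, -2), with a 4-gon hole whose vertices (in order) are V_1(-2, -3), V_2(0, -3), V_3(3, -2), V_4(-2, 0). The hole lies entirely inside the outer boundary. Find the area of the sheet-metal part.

40.5

Outer boundary:
Apply Gauss's area formula: 2A = Σ (x_i·y_{i+1} − x_{i+1}·y_i), indices taken mod 6.
A_1→A_2: (4)(2) − (-9)(-1) = -1
A_2→A_3: (-9)(2) − (-10)(2) = 2
A_3→A_4: (-10)(1) − (-8)(2) = 6
A_4→A_5: (-8)(-7) − (3)(1) = 53
A_5→A_6: (3)(-2) − (6)(-7) = 36
A_6→A_1: (6)(-1) − (4)(-2) = 2
Σ = 98
Area = |Σ|/2 = 49.
Hole:
Apply Gauss's area formula: 2A = Σ (x_i·y_{i+1} − x_{i+1}·y_i), indices taken mod 4.
Σ = (6) + (9) + (-4) + (6) = 17
Area = |Σ|/2 = 8.5.
Net area = 49 − 8.5 = 40.5.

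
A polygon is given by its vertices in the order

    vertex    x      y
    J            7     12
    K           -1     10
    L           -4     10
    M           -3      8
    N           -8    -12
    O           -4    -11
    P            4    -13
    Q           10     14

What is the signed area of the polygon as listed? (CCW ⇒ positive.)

277

Σ = (82) + (30) + (-2) + (100) + (40) + (96) + (186) + (22) = 554
Signed area = Σ/2 = 277 (positive ⇒ counter-clockwise traversal).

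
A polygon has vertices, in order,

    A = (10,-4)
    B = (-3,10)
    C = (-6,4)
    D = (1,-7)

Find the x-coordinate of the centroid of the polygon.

1

Apply the shoelace (surveyor's) formula. First the cross-terms c_i = x_i·y_{i+1} − x_{i+1}·y_i:
  88, 48, 38, 66  ⇒  2A = 240, A = 120.
Then Σ (x_i + x_{i+1})·c_i = 720, so x̄ = 720 / (6·120) = 1.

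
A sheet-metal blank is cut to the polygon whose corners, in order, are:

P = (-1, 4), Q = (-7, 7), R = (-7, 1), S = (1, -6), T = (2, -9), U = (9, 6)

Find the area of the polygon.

121

Apply the shoelace formula: 2A = Σ (x_i·y_{i+1} − x_{i+1}·y_i), indices taken mod 6.
Σ = (21) + (42) + (41) + (3) + (93) + (42) = 242
Area = |Σ|/2 = 121.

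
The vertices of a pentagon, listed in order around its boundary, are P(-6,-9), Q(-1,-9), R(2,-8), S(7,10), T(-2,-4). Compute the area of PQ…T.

66.5

Apply the shoelace (surveyor's) formula: 2A = Σ (x_i·y_{i+1} − x_{i+1}·y_i), indices taken mod 5.
Cross-terms: 45, 26, 76, -8, -6  ⇒  Σ = 133
Area = |Σ|/2 = 66.5.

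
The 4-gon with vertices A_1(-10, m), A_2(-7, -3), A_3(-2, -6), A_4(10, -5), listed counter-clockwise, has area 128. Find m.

10

The doubled signed area Σ (x_i y_{i+1} − x_{i+1} y_i) is linear in m.
With m=0 it equals 86; the coefficient of m is 17 (from the two edges through A_1).
So 17·m + 86 = 2·128 = 256 ⇒ m = 10.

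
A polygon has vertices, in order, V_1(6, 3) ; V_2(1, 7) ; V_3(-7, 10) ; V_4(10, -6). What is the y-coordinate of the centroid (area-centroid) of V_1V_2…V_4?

Apply Gauss's area formula. First the cross-terms c_i = x_i·y_{i+1} − x_{i+1}·y_i:
  39, 59, -58, 66  ⇒  2A = 106, A = 53.
Then Σ (y_i + y_{i+1})·c_i = 963, so ȳ = 963 / (6·53) = 321/106.

321/106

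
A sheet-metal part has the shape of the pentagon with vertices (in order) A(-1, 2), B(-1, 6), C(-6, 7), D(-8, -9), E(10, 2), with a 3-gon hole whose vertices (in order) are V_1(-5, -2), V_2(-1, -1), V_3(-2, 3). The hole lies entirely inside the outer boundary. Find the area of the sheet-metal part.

107

Outer boundary:
Σ = (-4) + (29) + (110) + (74) + (22) = 231
Area = |Σ|/2 = 115.5.
Hole:
Σ = (3) + (-5) + (19) = 17
Area = |Σ|/2 = 8.5.
Net area = 115.5 − 8.5 = 107.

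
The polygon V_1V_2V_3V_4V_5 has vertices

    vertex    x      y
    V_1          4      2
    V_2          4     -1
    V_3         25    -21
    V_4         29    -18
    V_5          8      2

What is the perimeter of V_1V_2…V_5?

|V_1V_2| = √((0)² + (-3)²) = √9 = 3
|V_2V_3| = √((21)² + (-20)²) = √841 = 29
|V_3V_4| = √((4)² + (3)²) = √25 = 5
|V_4V_5| = √((-21)² + (20)²) = √841 = 29
|V_5V_1| = √((-4)² + (0)²) = √16 = 4
Perimeter = 3 + 29 + 5 + 29 + 4 = 70.

70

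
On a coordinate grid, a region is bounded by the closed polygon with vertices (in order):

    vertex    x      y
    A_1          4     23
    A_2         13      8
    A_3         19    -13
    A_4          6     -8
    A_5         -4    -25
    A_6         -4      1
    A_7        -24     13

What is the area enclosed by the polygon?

790

Apply the surveyor's formula: 2A = Σ (x_i·y_{i+1} − x_{i+1}·y_i), indices taken mod 7.
Σ = (-267) + (-321) + (-74) + (-182) + (-104) + (-28) + (-604) = -1580
Area = |Σ|/2 = 790.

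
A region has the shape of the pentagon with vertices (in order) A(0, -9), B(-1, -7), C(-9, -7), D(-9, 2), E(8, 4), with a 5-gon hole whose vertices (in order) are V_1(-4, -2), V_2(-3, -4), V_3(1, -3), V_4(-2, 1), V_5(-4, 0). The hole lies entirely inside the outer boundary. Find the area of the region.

120

Outer boundary:
A→B: (0)(-7) − (-1)(-9) = -9
B→C: (-1)(-7) − (-9)(-7) = -56
C→D: (-9)(2) − (-9)(-7) = -81
D→E: (-9)(4) − (8)(2) = -52
E→A: (8)(-9) − (0)(4) = -72
Σ = -270
Area = |Σ|/2 = 135.
Hole:
Σ = (10) + (13) + (-5) + (4) + (8) = 30
Area = |Σ|/2 = 15.
Net area = 135 − 15 = 120.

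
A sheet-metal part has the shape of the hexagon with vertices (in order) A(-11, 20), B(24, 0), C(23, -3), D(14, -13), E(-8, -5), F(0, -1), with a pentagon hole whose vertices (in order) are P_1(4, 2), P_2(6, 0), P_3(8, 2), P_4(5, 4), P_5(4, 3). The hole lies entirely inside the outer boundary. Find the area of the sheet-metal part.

Outer boundary:
Apply the surveyor's formula: 2A = Σ (x_i·y_{i+1} − x_{i+1}·y_i), indices taken mod 6.
Σ = (-480) + (-72) + (-257) + (-174) + (8) + (-11) = -986
Area = |Σ|/2 = 493.
Hole:
Σ = (-12) + (12) + (22) + (-1) + (-4) = 17
Area = |Σ|/2 = 8.5.
Net area = 493 − 8.5 = 484.5.

484.5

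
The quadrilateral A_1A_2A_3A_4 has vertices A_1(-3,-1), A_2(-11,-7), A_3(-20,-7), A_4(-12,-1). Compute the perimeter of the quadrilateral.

|A_1A_2| = √((-8)² + (-6)²) = √100 = 10
|A_2A_3| = √((-9)² + (0)²) = √81 = 9
|A_3A_4| = √((8)² + (6)²) = √100 = 10
|A_4A_1| = √((9)² + (0)²) = √81 = 9
Perimeter = 10 + 9 + 10 + 9 = 38.

38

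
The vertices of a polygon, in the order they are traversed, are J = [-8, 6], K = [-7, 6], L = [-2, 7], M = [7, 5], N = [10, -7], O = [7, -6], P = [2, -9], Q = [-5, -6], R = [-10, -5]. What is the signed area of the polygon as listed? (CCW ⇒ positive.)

Apply the surveyor's formula: 2A = Σ (x_i·y_{i+1} − x_{i+1}·y_i), indices taken mod 9.
J→K: (-8)(6) − (-7)(6) = -6
K→L: (-7)(7) − (-2)(6) = -37
L→M: (-2)(5) − (7)(7) = -59
M→N: (7)(-7) − (10)(5) = -99
N→O: (10)(-6) − (7)(-7) = -11
O→P: (7)(-9) − (2)(-6) = -51
P→Q: (2)(-6) − (-5)(-9) = -57
Q→R: (-5)(-5) − (-10)(-6) = -35
R→J: (-10)(6) − (-8)(-5) = -100
Σ = -455
Signed area = Σ/2 = -227.5 (negative ⇒ clockwise traversal).

-227.5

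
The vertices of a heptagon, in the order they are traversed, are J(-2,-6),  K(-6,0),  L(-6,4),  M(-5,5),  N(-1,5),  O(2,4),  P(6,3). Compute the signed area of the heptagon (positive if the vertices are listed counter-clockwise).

-76

Σ = (-36) + (-24) + (-10) + (-20) + (-14) + (-18) + (-30) = -152
Signed area = Σ/2 = -76 (negative ⇒ clockwise traversal).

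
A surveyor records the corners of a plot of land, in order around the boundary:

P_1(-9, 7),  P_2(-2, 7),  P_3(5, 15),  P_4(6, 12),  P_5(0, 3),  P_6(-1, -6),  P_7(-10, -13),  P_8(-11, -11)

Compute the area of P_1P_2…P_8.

Apply the shoelace (surveyor's) formula: 2A = Σ (x_i·y_{i+1} − x_{i+1}·y_i), indices taken mod 8.
Σ = (-49) + (-65) + (-30) + (18) + (3) + (-47) + (-33) + (-176) = -379
Area = |Σ|/2 = 189.5.

189.5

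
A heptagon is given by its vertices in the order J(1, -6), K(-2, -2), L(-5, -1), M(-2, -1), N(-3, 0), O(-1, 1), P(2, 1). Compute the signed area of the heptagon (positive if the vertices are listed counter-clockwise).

Σ = (-14) + (-8) + (3) + (-3) + (-3) + (-3) + (-13) = -41
Signed area = Σ/2 = -20.5 (negative ⇒ clockwise traversal).

-20.5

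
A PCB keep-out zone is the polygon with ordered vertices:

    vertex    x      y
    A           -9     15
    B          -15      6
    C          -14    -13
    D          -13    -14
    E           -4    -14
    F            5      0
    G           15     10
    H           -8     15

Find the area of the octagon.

521.5

Apply Gauss's area formula: 2A = Σ (x_i·y_{i+1} − x_{i+1}·y_i), indices taken mod 8.
Cross-terms: 171, 279, 27, 126, 70, 50, 305, 15  ⇒  Σ = 1043
Area = |Σ|/2 = 521.5.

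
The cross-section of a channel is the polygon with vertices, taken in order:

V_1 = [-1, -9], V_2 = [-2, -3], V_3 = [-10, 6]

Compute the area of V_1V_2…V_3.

19.5

Cross-terms: -15, -42, 96  ⇒  Σ = 39
Area = |Σ|/2 = 19.5.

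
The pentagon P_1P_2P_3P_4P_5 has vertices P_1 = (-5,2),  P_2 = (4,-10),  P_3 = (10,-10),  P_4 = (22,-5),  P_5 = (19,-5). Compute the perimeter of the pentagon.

|P_1P_2| = √((9)² + (-12)²) = √225 = 15
|P_2P_3| = √((6)² + (0)²) = √36 = 6
|P_3P_4| = √((12)² + (5)²) = √169 = 13
|P_4P_5| = √((-3)² + (0)²) = √9 = 3
|P_5P_1| = √((-24)² + (7)²) = √625 = 25
Perimeter = 15 + 6 + 13 + 3 + 25 = 62.

62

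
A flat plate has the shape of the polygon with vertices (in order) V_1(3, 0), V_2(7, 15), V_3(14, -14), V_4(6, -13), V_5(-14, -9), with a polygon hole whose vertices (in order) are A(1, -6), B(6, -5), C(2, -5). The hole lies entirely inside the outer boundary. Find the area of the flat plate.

Outer boundary:
Apply the shoelace (surveyor's) formula: 2A = Σ (x_i·y_{i+1} − x_{i+1}·y_i), indices taken mod 5.
Σ = (45) + (-308) + (-98) + (-236) + (27) = -570
Area = |Σ|/2 = 285.
Hole:
A→B: (1)(-5) − (6)(-6) = 31
B→C: (6)(-5) − (2)(-5) = -20
C→A: (2)(-6) − (1)(-5) = -7
Σ = 4
Area = |Σ|/2 = 2.
Net area = 285 − 2 = 283.

283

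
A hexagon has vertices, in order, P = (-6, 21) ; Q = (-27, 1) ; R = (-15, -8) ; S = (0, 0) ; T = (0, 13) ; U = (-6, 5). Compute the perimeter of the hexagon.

100

|PQ| = √((-21)² + (-20)²) = √841 = 29
|QR| = √((12)² + (-9)²) = √225 = 15
|RS| = √((15)² + (8)²) = √289 = 17
|ST| = √((0)² + (13)²) = √169 = 13
|TU| = √((-6)² + (-8)²) = √100 = 10
|UP| = √((0)² + (16)²) = √256 = 16
Perimeter = 29 + 15 + 17 + 13 + 10 + 16 = 100.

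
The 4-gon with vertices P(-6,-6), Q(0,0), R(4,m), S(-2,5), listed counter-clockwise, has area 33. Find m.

The doubled signed area Σ (x_i y_{i+1} − x_{i+1} y_i) is linear in m.
With m=0 it equals 62; the coefficient of m is 2 (from the two edges through R).
So 2·m + 62 = 2·33 = 66 ⇒ m = 2.

2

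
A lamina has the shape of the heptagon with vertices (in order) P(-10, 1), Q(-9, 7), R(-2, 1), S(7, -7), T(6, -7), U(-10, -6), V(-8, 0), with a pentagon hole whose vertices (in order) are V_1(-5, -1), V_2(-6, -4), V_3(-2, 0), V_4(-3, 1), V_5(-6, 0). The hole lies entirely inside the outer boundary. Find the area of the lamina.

Outer boundary:
Apply the shoelace formula: 2A = Σ (x_i·y_{i+1} − x_{i+1}·y_i), indices taken mod 7.
Σ = (-61) + (5) + (7) + (-7) + (-106) + (-48) + (-8) = -218
Area = |Σ|/2 = 109.
Hole:
Apply the shoelace (surveyor's) formula: 2A = Σ (x_i·y_{i+1} − x_{i+1}·y_i), indices taken mod 5.
V_1→V_2: (-5)(-4) − (-6)(-1) = 14
V_2→V_3: (-6)(0) − (-2)(-4) = -8
V_3→V_4: (-2)(1) − (-3)(0) = -2
V_4→V_5: (-3)(0) − (-6)(1) = 6
V_5→V_1: (-6)(-1) − (-5)(0) = 6
Σ = 16
Area = |Σ|/2 = 8.
Net area = 109 − 8 = 101.

101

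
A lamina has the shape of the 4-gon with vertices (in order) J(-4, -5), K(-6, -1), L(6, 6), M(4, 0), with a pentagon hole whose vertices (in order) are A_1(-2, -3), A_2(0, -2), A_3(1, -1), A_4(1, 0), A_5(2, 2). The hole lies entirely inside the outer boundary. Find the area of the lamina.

Outer boundary:
Apply the shoelace formula: 2A = Σ (x_i·y_{i+1} − x_{i+1}·y_i), indices taken mod 4.
J→K: (-4)(-1) − (-6)(-5) = -26
K→L: (-6)(6) − (6)(-1) = -30
L→M: (6)(0) − (4)(6) = -24
M→J: (4)(-5) − (-4)(0) = -20
Σ = -100
Area = |Σ|/2 = 50.
Hole:
Apply the shoelace (surveyor's) formula: 2A = Σ (x_i·y_{i+1} − x_{i+1}·y_i), indices taken mod 5.
A_1→A_2: (-2)(-2) − (0)(-3) = 4
A_2→A_3: (0)(-1) − (1)(-2) = 2
A_3→A_4: (1)(0) − (1)(-1) = 1
A_4→A_5: (1)(2) − (2)(0) = 2
A_5→A_1: (2)(-3) − (-2)(2) = -2
Σ = 7
Area = |Σ|/2 = 3.5.
Net area = 50 − 3.5 = 46.5.

46.5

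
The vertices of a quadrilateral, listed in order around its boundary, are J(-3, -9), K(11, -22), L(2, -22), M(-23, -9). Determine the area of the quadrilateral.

J→K: (-3)(-22) − (11)(-9) = 165
K→L: (11)(-22) − (2)(-22) = -198
L→M: (2)(-9) − (-23)(-22) = -524
M→J: (-23)(-9) − (-3)(-9) = 180
Σ = -377
Area = |Σ|/2 = 188.5.

188.5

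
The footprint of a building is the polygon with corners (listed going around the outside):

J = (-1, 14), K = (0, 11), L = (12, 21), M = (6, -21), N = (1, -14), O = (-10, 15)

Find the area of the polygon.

Σ = (-11) + (-132) + (-378) + (-63) + (-125) + (-125) = -834
Area = |Σ|/2 = 417.

417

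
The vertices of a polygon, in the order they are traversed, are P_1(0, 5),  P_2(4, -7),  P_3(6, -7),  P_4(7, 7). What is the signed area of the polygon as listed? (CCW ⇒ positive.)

Apply the shoelace (surveyor's) formula: 2A = Σ (x_i·y_{i+1} − x_{i+1}·y_i), indices taken mod 4.
Σ = (-20) + (14) + (91) + (35) = 120
Signed area = Σ/2 = 60 (positive ⇒ counter-clockwise traversal).

60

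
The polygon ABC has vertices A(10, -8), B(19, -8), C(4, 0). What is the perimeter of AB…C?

|AB| = √((9)² + (0)²) = √81 = 9
|BC| = √((-15)² + (8)²) = √289 = 17
|CA| = √((6)² + (-8)²) = √100 = 10
Perimeter = 9 + 17 + 10 = 36.

36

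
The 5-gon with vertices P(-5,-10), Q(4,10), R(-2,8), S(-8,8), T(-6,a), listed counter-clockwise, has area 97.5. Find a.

1

Write out the shoelace sum; only the two edges meeting at T involve a:
2·Area = [((-8)·a − (-6)·8) + ((-6)·(-10) − (-5)·a)] + 90
       = -3·a + 198 = 195
⇒ a = 1.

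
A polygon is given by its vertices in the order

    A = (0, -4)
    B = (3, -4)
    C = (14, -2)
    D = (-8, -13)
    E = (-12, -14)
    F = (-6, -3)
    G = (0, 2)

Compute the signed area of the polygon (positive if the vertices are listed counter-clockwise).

-120

Apply Gauss's area formula: 2A = Σ (x_i·y_{i+1} − x_{i+1}·y_i), indices taken mod 7.
Σ = (12) + (50) + (-198) + (-44) + (-48) + (-12) + (0) = -240
Signed area = Σ/2 = -120 (negative ⇒ clockwise traversal).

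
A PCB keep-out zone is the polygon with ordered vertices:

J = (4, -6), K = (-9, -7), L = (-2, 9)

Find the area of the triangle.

Apply the surveyor's formula: 2A = Σ (x_i·y_{i+1} − x_{i+1}·y_i), indices taken mod 3.
Σ = (-82) + (-95) + (-24) = -201
Area = |Σ|/2 = 100.5.

100.5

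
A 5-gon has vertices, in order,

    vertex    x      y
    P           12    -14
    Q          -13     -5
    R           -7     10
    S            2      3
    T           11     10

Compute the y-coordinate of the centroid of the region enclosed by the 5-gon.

Apply the shoelace (surveyor's) formula. First the cross-terms c_i = x_i·y_{i+1} − x_{i+1}·y_i:
  -242, -165, -41, -13, -274  ⇒  2A = -735, A = -367.5.
Then Σ (y_i + y_{i+1})·c_i = 4167, so ȳ = 4167 / (6·(-367.5)) = -463/245.

-463/245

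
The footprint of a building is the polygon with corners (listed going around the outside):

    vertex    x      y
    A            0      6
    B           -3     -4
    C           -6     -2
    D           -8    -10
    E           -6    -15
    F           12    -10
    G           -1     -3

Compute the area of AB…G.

Apply Gauss's area formula: 2A = Σ (x_i·y_{i+1} − x_{i+1}·y_i), indices taken mod 7.
Σ = (18) + (-18) + (44) + (60) + (240) + (-46) + (-6) = 292
Area = |Σ|/2 = 146.

146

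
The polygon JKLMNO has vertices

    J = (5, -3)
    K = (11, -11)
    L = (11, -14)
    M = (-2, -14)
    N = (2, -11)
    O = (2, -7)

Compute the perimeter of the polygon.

40

|JK| = √((6)² + (-8)²) = √100 = 10
|KL| = √((0)² + (-3)²) = √9 = 3
|LM| = √((-13)² + (0)²) = √169 = 13
|MN| = √((4)² + (3)²) = √25 = 5
|NO| = √((0)² + (4)²) = √16 = 4
|OJ| = √((3)² + (4)²) = √25 = 5
Perimeter = 10 + 3 + 13 + 5 + 4 + 5 = 40.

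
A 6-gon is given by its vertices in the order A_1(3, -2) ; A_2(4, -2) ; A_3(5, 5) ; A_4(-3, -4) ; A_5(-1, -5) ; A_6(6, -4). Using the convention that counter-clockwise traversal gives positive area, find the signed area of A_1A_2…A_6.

Σ = (2) + (30) + (-5) + (11) + (34) + (0) = 72
Signed area = Σ/2 = 36 (positive ⇒ counter-clockwise traversal).

36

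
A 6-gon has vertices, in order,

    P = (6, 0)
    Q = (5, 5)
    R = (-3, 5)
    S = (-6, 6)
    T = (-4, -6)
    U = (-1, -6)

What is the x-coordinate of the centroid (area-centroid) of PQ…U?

-52/147

Apply the surveyor's formula. First the cross-terms c_i = x_i·y_{i+1} − x_{i+1}·y_i:
  30, 40, 12, 60, 18, 36  ⇒  2A = 196, A = 98.
Then Σ (x_i + x_{i+1})·c_i = -208, so x̄ = -208 / (6·98) = -52/147.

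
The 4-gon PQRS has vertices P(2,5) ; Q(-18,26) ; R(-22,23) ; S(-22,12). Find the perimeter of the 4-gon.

|PQ| = √((-20)² + (21)²) = √841 = 29
|QR| = √((-4)² + (-3)²) = √25 = 5
|RS| = √((0)² + (-11)²) = √121 = 11
|SP| = √((24)² + (-7)²) = √625 = 25
Perimeter = 29 + 5 + 11 + 25 = 70.

70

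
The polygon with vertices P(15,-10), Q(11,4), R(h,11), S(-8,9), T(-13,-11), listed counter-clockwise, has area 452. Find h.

5

Write out the shoelace sum; only the two edges meeting at R involve h:
2·Area = [(11·11 − h·4) + (h·9 − (-8)·11)] + 670
       = 5·h + 879 = 904
⇒ h = 5.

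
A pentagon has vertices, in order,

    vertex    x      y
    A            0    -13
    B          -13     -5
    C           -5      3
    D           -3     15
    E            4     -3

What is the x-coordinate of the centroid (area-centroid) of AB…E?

-3

Apply the shoelace (surveyor's) formula. First the cross-terms c_i = x_i·y_{i+1} − x_{i+1}·y_i:
  -169, -64, -66, -51, -52  ⇒  2A = -402, A = -201.
Then Σ (x_i + x_{i+1})·c_i = 3618, so x̄ = 3618 / (6·(-201)) = -3.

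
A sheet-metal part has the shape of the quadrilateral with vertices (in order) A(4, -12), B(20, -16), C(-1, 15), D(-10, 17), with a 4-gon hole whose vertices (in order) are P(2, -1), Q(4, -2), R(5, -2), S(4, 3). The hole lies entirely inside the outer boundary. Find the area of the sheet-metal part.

Outer boundary:
Apply the surveyor's formula: 2A = Σ (x_i·y_{i+1} − x_{i+1}·y_i), indices taken mod 4.
Cross-terms: 176, 284, 133, 52  ⇒  Σ = 645
Area = |Σ|/2 = 322.5.
Hole:
Apply the shoelace formula: 2A = Σ (x_i·y_{i+1} − x_{i+1}·y_i), indices taken mod 4.
Σ = (0) + (2) + (23) + (-10) = 15
Area = |Σ|/2 = 7.5.
Net area = 322.5 − 7.5 = 315.

315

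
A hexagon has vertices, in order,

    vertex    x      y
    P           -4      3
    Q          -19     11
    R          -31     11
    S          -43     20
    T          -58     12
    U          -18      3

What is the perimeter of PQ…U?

|PQ| = √((-15)² + (8)²) = √289 = 17
|QR| = √((-12)² + (0)²) = √144 = 12
|RS| = √((-12)² + (9)²) = √225 = 15
|ST| = √((-15)² + (-8)²) = √289 = 17
|TU| = √((40)² + (-9)²) = √1681 = 41
|UP| = √((14)² + (0)²) = √196 = 14
Perimeter = 17 + 12 + 15 + 17 + 41 + 14 = 116.

116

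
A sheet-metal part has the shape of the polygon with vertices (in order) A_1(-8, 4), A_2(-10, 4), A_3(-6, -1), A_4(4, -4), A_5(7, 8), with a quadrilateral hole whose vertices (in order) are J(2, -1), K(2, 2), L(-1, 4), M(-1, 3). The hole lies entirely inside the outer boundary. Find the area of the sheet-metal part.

105

Outer boundary:
Apply the shoelace formula: 2A = Σ (x_i·y_{i+1} − x_{i+1}·y_i), indices taken mod 5.
Σ = (8) + (34) + (28) + (60) + (92) = 222
Area = |Σ|/2 = 111.
Hole:
Cross-terms: 6, 10, 1, -5  ⇒  Σ = 12
Area = |Σ|/2 = 6.
Net area = 111 − 6 = 105.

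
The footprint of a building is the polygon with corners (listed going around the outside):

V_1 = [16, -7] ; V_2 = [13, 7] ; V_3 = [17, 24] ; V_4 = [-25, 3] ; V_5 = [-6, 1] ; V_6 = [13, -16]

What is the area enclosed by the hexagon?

Apply the shoelace formula: 2A = Σ (x_i·y_{i+1} − x_{i+1}·y_i), indices taken mod 6.
Cross-terms: 203, 193, 651, -7, 83, 165  ⇒  Σ = 1288
Area = |Σ|/2 = 644.

644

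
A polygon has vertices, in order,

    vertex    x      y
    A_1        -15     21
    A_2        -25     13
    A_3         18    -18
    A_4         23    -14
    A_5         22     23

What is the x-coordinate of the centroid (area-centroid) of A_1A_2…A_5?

Apply the surveyor's formula. First the cross-terms c_i = x_i·y_{i+1} − x_{i+1}·y_i:
  330, 216, 162, 837, 807  ⇒  2A = 2352, A = 1176.
Then Σ (x_i + x_{i+1})·c_i = 35244, so x̄ = 35244 / (6·1176) = 979/196.

979/196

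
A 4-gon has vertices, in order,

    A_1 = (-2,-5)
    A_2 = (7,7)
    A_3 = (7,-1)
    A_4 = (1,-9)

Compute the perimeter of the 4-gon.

|A_1A_2| = √((9)² + (12)²) = √225 = 15
|A_2A_3| = √((0)² + (-8)²) = √64 = 8
|A_3A_4| = √((-6)² + (-8)²) = √100 = 10
|A_4A_1| = √((-3)² + (4)²) = √25 = 5
Perimeter = 15 + 8 + 10 + 5 = 38.

38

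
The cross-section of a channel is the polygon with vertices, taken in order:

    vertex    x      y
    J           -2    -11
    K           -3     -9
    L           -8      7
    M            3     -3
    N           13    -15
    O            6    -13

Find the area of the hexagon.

141

J→K: (-2)(-9) − (-3)(-11) = -15
K→L: (-3)(7) − (-8)(-9) = -93
L→M: (-8)(-3) − (3)(7) = 3
M→N: (3)(-15) − (13)(-3) = -6
N→O: (13)(-13) − (6)(-15) = -79
O→J: (6)(-11) − (-2)(-13) = -92
Σ = -282
Area = |Σ|/2 = 141.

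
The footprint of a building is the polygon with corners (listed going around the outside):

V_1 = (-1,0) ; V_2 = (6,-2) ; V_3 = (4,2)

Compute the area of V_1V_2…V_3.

Apply the surveyor's formula: 2A = Σ (x_i·y_{i+1} − x_{i+1}·y_i), indices taken mod 3.
Cross-terms: 2, 20, 2  ⇒  Σ = 24
Area = |Σ|/2 = 12.

12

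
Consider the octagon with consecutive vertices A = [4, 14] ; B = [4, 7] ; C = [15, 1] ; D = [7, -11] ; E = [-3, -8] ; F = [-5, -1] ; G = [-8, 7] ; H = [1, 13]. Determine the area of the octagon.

309.5

Apply the surveyor's formula: 2A = Σ (x_i·y_{i+1} − x_{i+1}·y_i), indices taken mod 8.
Σ = (-28) + (-101) + (-172) + (-89) + (-37) + (-43) + (-111) + (-38) = -619
Area = |Σ|/2 = 309.5.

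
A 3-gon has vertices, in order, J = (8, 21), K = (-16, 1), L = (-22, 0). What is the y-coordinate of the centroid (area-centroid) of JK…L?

Apply the shoelace (surveyor's) formula. First the cross-terms c_i = x_i·y_{i+1} − x_{i+1}·y_i:
  344, 22, -462  ⇒  2A = -96, A = -48.
Then Σ (y_i + y_{i+1})·c_i = -2112, so ȳ = -2112 / (6·(-48)) = 22/3.

22/3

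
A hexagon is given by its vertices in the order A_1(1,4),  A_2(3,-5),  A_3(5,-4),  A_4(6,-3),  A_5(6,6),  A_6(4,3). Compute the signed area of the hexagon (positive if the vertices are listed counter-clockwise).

A_1→A_2: (1)(-5) − (3)(4) = -17
A_2→A_3: (3)(-4) − (5)(-5) = 13
A_3→A_4: (5)(-3) − (6)(-4) = 9
A_4→A_5: (6)(6) − (6)(-3) = 54
A_5→A_6: (6)(3) − (4)(6) = -6
A_6→A_1: (4)(4) − (1)(3) = 13
Σ = 66
Signed area = Σ/2 = 33 (positive ⇒ counter-clockwise traversal).

33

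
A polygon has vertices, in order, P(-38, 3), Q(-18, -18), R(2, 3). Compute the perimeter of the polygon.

|PQ| = √((20)² + (-21)²) = √841 = 29
|QR| = √((20)² + (21)²) = √841 = 29
|RP| = √((-40)² + (0)²) = √1600 = 40
Perimeter = 29 + 29 + 40 = 98.

98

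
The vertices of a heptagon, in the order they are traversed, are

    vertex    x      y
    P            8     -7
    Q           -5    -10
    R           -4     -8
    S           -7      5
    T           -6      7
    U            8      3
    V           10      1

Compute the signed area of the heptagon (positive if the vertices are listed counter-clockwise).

Apply Gauss's area formula: 2A = Σ (x_i·y_{i+1} − x_{i+1}·y_i), indices taken mod 7.
Cross-terms: -115, 0, -76, -19, -74, -22, -78  ⇒  Σ = -384
Signed area = Σ/2 = -192 (negative ⇒ clockwise traversal).

-192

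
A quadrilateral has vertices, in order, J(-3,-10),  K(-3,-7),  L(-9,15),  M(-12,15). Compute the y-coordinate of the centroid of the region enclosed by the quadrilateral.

488/93

Apply the surveyor's formula. First the cross-terms c_i = x_i·y_{i+1} − x_{i+1}·y_i:
  -9, -108, 45, 165  ⇒  2A = 93, A = 46.5.
Then Σ (y_i + y_{i+1})·c_i = 1464, so ȳ = 1464 / (6·46.5) = 488/93.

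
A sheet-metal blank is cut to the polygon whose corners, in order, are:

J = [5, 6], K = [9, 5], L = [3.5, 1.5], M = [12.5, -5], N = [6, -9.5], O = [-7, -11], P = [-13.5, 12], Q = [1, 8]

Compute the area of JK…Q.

338.5

Cross-terms: -29, -4, -36.25, -88.75, -132.5, -232.5, -120, -34  ⇒  Σ = -677
Area = |Σ|/2 = 338.5.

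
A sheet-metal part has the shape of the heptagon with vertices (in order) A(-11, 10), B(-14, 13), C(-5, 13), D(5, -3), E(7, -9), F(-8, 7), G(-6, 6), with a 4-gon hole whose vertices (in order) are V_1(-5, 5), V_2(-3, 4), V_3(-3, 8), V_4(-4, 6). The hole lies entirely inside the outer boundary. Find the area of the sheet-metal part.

Outer boundary:
Apply the shoelace (surveyor's) formula: 2A = Σ (x_i·y_{i+1} − x_{i+1}·y_i), indices taken mod 7.
Σ = (-3) + (-117) + (-50) + (-24) + (-23) + (-6) + (6) = -217
Area = |Σ|/2 = 108.5.
Hole:
Apply the shoelace (surveyor's) formula: 2A = Σ (x_i·y_{i+1} − x_{i+1}·y_i), indices taken mod 4.
Cross-terms: -5, -12, 14, 10  ⇒  Σ = 7
Area = |Σ|/2 = 3.5.
Net area = 108.5 − 3.5 = 105.

105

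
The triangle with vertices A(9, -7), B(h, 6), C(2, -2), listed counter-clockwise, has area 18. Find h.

-2

Write out the shoelace sum; only the two edges meeting at B involve h:
2·Area = [(9·6 − h·(-7)) + (h·(-2) − 2·6)] + 4
       = 5·h + 46 = 36
⇒ h = -2.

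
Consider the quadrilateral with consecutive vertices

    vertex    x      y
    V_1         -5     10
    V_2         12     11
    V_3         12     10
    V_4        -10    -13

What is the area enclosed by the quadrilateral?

204

Cross-terms: -175, -12, -56, -165  ⇒  Σ = -408
Area = |Σ|/2 = 204.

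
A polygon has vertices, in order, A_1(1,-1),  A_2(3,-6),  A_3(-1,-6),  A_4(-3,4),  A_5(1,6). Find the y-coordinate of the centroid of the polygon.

-49/117

Apply the shoelace formula. First the cross-terms c_i = x_i·y_{i+1} − x_{i+1}·y_i:
  -3, -24, -22, -22, -7  ⇒  2A = -78, A = -39.
Then Σ (y_i + y_{i+1})·c_i = 98, so ȳ = 98 / (6·(-39)) = -49/117.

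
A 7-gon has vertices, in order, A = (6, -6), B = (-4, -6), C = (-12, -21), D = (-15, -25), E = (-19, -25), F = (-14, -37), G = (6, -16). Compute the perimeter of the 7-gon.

88

|AB| = √((-10)² + (0)²) = √100 = 10
|BC| = √((-8)² + (-15)²) = √289 = 17
|CD| = √((-3)² + (-4)²) = √25 = 5
|DE| = √((-4)² + (0)²) = √16 = 4
|EF| = √((5)² + (-12)²) = √169 = 13
|FG| = √((20)² + (21)²) = √841 = 29
|GA| = √((0)² + (10)²) = √100 = 10
Perimeter = 10 + 17 + 5 + 4 + 13 + 29 + 10 = 88.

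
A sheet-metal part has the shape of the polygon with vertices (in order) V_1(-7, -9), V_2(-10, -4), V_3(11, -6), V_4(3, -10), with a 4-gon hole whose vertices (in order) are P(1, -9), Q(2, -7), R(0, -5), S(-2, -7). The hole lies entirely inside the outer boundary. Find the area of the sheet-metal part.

Outer boundary:
Cross-terms: -62, 104, -92, -97  ⇒  Σ = -147
Area = |Σ|/2 = 73.5.
Hole:
Apply the shoelace formula: 2A = Σ (x_i·y_{i+1} − x_{i+1}·y_i), indices taken mod 4.
P→Q: (1)(-7) − (2)(-9) = 11
Q→R: (2)(-5) − (0)(-7) = -10
R→S: (0)(-7) − (-2)(-5) = -10
S→P: (-2)(-9) − (1)(-7) = 25
Σ = 16
Area = |Σ|/2 = 8.
Net area = 73.5 − 8 = 65.5.

65.5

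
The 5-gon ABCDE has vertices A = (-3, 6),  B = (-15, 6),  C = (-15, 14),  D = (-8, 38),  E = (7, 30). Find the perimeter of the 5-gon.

|AB| = √((-12)² + (0)²) = √144 = 12
|BC| = √((0)² + (8)²) = √64 = 8
|CD| = √((7)² + (24)²) = √625 = 25
|DE| = √((15)² + (-8)²) = √289 = 17
|EA| = √((-10)² + (-24)²) = √676 = 26
Perimeter = 12 + 8 + 25 + 17 + 26 = 88.

88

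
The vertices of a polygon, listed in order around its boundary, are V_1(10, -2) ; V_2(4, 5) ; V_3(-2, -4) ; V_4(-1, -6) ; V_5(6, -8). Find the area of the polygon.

86

Σ = (58) + (-6) + (8) + (44) + (68) = 172
Area = |Σ|/2 = 86.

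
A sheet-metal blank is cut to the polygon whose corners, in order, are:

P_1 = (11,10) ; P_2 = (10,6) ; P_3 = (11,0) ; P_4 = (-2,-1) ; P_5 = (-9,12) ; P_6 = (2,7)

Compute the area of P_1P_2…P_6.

144

Apply the surveyor's formula: 2A = Σ (x_i·y_{i+1} − x_{i+1}·y_i), indices taken mod 6.
Σ = (-34) + (-66) + (-11) + (-33) + (-87) + (-57) = -288
Area = |Σ|/2 = 144.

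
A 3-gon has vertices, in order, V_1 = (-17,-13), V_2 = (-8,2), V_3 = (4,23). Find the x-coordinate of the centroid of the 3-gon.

Apply Gauss's area formula. First the cross-terms c_i = x_i·y_{i+1} − x_{i+1}·y_i:
  -138, -192, 339  ⇒  2A = 9, A = 4.5.
Then Σ (x_i + x_{i+1})·c_i = -189, so x̄ = -189 / (6·4.5) = -7.

-7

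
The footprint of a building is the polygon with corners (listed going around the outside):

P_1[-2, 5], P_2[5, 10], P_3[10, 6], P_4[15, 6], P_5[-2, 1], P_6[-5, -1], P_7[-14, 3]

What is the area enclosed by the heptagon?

Apply the shoelace formula: 2A = Σ (x_i·y_{i+1} − x_{i+1}·y_i), indices taken mod 7.
Cross-terms: -45, -70, -30, 27, 7, -29, -64  ⇒  Σ = -204
Area = |Σ|/2 = 102.

102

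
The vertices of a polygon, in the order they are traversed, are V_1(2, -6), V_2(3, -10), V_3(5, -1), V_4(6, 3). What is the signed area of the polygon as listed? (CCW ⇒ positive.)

Apply the shoelace formula: 2A = Σ (x_i·y_{i+1} − x_{i+1}·y_i), indices taken mod 4.
Σ = (-2) + (47) + (21) + (-42) = 24
Signed area = Σ/2 = 12 (positive ⇒ counter-clockwise traversal).

12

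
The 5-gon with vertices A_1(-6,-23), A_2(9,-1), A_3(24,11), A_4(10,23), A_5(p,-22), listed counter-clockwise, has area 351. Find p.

The doubled signed area Σ (x_i y_{i+1} − x_{i+1} y_i) is linear in p.
With p=0 it equals 426; the coefficient of p is -46 (from the two edges through A_5).
So -46·p + 426 = 2·351 = 702 ⇒ p = -6.

-6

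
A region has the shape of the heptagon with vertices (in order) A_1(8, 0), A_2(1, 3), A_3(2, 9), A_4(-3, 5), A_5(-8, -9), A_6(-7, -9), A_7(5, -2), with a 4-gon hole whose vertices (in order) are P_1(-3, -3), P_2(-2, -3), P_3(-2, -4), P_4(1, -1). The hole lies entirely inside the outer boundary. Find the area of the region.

Outer boundary:
Cross-terms: 24, 3, 37, 67, 9, 59, 16  ⇒  Σ = 215
Area = |Σ|/2 = 107.5.
Hole:
P_1→P_2: (-3)(-3) − (-2)(-3) = 3
P_2→P_3: (-2)(-4) − (-2)(-3) = 2
P_3→P_4: (-2)(-1) − (1)(-4) = 6
P_4→P_1: (1)(-3) − (-3)(-1) = -6
Σ = 5
Area = |Σ|/2 = 2.5.
Net area = 107.5 − 2.5 = 105.

105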